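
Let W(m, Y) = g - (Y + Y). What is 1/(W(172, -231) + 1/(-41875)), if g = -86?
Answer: 41875/15744999 ≈ 0.0026596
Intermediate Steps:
W(m, Y) = -86 - 2*Y (W(m, Y) = -86 - (Y + Y) = -86 - 2*Y)
1/(W(172, -231) + 1/(-41875)) = 1/((-86 - 2*(-231)) + 1/(-41875)) = 1/((-86 + 462) - 1/41875) = 1/(376 - 1/41875) = 1/(15744999/41875) = 41875/15744999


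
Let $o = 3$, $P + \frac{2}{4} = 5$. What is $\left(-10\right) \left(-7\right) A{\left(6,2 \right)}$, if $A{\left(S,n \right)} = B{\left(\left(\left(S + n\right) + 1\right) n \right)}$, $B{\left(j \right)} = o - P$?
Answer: $-105$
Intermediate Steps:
$P = \frac{9}{2}$ ($P = - \frac{1}{2} + 5 = \frac{9}{2} \approx 4.5$)
$B{\left(j \right)} = - \frac{3}{2}$ ($B{\left(j \right)} = 3 - \frac{9}{2} = - \frac{3}{2}$)
$A{\left(S,n \right)} = - \frac{3}{2}$
$\left(-10\right) \left(-7\right) A{\left(6,2 \right)} = \left(-10\right) \left(-7\right) \left(- \frac{3}{2}\right) = 70 \left(- \frac{3}{2}\right) = -105$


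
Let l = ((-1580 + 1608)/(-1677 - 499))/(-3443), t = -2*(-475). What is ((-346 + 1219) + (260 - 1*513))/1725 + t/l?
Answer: 613873128868/2415 ≈ 2.5419e+8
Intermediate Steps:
t = 950
l = 7/1872992 (l = (28/(-2176))*(-1/3443) = (28*(-1/2176))*(-1/3443) = -7/544*(-1/3443) = 7/1872992 ≈ 3.7373e-6)
((-346 + 1219) + (260 - 1*513))/1725 + t/l = ((-346 + 1219) + (260 - 1*513))/1725 + 950/(7/1872992) = (873 + (260 - 513))*(1/1725) + 950*(1872992/7) = (873 - 253)*(1/1725) + 1779342400/7 = 620*(1/1725) + 1779342400/7 = 124/345 + 1779342400/7 = 613873128868/2415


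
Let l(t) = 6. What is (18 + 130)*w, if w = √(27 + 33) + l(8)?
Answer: 888 + 296*√15 ≈ 2034.4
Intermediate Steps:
w = 6 + 2*√15 (w = √(27 + 33) + 6 = √60 + 6 = 2*√15 + 6 = 6 + 2*√15 ≈ 13.746)
(18 + 130)*w = (18 + 130)*(6 + 2*√15) = 148*(6 + 2*√15) = 888 + 296*√15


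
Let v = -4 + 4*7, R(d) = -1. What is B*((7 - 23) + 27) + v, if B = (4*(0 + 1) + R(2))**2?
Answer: 123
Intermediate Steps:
v = 24 (v = -4 + 28 = 24)
B = 9 (B = (4*(0 + 1) - 1)**2 = (4*1 - 1)**2 = (4 - 1)**2 = 3**2 = 9)
B*((7 - 23) + 27) + v = 9*((7 - 23) + 27) + 24 = 9*(-16 + 27) + 24 = 9*11 + 24 = 99 + 24 = 123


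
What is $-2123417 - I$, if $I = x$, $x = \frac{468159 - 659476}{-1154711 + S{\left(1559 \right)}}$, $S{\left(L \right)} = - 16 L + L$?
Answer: $- \frac{2501589265349}{1178096} \approx -2.1234 \cdot 10^{6}$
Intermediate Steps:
$S{\left(L \right)} = - 15 L$
$x = \frac{191317}{1178096}$ ($x = \frac{468159 - 659476}{-1154711 - 23385} = - \frac{191317}{-1154711 - 23385} = - \frac{191317}{-1178096} = \left(-191317\right) \left(- \frac{1}{1178096}\right) = \frac{191317}{1178096} \approx 0.1624$)
$I = \frac{191317}{1178096} \approx 0.1624$
$-2123417 - I = -2123417 - \frac{191317}{1178096} = - \frac{2501589265349}{1178096}$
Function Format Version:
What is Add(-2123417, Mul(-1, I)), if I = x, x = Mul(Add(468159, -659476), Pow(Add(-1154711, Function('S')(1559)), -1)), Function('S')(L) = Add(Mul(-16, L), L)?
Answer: Rational(-2501589265349, 1178096) ≈ -2.1234e+6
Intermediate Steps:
Function('S')(L) = Mul(-15, L)
x = Rational(191317, 1178096) (x = Mul(Add(468159, -659476), Pow(Add(-1154711, Mul(-15, 1559)), -1)) = Mul(-191317, Pow(Add(-1154711, -23385), -1)) = Mul(-191317, Pow(-1178096, -1)) = Mul(-191317, Rational(-1, 1178096)) = Rational(191317, 1178096) ≈ 0.16240)
I = Rational(191317, 1178096) ≈ 0.16240
Add(-2123417, Mul(-1, I)) = Add(-2123417, Mul(-1, Rational(191317, 1178096))) = Add(-2123417, Rational(-191317, 1178096)) = Rational(-2501589265349, 1178096)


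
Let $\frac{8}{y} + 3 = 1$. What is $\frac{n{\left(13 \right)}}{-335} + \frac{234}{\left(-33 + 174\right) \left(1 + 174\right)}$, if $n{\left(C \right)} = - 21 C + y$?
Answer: $\frac{460891}{551075} \approx 0.83635$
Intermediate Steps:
$y = -4$ ($y = \frac{8}{-3 + 1} = \frac{8}{-2} = 8 \left(- \frac{1}{2}\right) = -4$)
$n{\left(C \right)} = -4 - 21 C$ ($n{\left(C \right)} = - 21 C - 4 = -4 - 21 C$)
$\frac{n{\left(13 \right)}}{-335} + \frac{234}{\left(-33 + 174\right) \left(1 + 174\right)} = \frac{-4 - 273}{-335} + \frac{234}{\left(-33 + 174\right) \left(1 + 174\right)} = \left(-4 - 273\right) \left(- \frac{1}{335}\right) + \frac{234}{141 \cdot 175} = \left(-277\right) \left(- \frac{1}{335}\right) + \frac{234}{24675} = \frac{277}{335} + 234 \cdot \frac{1}{24675} = \frac{277}{335} + \frac{78}{8225} = \frac{460891}{551075}$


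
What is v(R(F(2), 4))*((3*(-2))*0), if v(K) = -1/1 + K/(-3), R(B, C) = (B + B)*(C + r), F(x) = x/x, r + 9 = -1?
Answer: 0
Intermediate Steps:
r = -10 (r = -9 - 1 = -10)
F(x) = 1
R(B, C) = 2*B*(-10 + C) (R(B, C) = (B + B)*(C - 10) = (2*B)*(-10 + C) = 2*B*(-10 + C))
v(K) = -1 - K/3 (v(K) = -1*1 + K*(-⅓) = -1 - K/3)
v(R(F(2), 4))*((3*(-2))*0) = (-1 - 2*(-10 + 4)/3)*((3*(-2))*0) = (-1 - 2*(-6)/3)*(-6*0) = (-1 - ⅓*(-12))*0 = (-1 + 4)*0 = 3*0 = 0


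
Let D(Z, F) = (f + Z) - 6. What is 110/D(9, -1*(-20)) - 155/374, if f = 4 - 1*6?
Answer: 40985/374 ≈ 109.59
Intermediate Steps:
f = -2 (f = 4 - 6 = -2)
D(Z, F) = -8 + Z (D(Z, F) = (-2 + Z) - 6 = -8 + Z)
110/D(9, -1*(-20)) - 155/374 = 110/(-8 + 9) - 155/374 = 110/1 - 155*1/374 = 110*1 - 155/374 = 110 - 155/374 = 40985/374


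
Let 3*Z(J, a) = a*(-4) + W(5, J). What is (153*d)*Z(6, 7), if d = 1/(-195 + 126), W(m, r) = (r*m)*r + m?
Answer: -2669/23 ≈ -116.04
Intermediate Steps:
W(m, r) = m + m*r**2 (W(m, r) = (m*r)*r + m = m*r**2 + m = m + m*r**2)
Z(J, a) = 5/3 - 4*a/3 + 5*J**2/3 (Z(J, a) = (a*(-4) + 5*(1 + J**2))/3 = (-4*a + (5 + 5*J**2))/3 = (5 - 4*a + 5*J**2)/3 = 5/3 - 4*a/3 + 5*J**2/3)
d = -1/69 (d = 1/(-69) = -1/69 ≈ -0.014493)
(153*d)*Z(6, 7) = (153*(-1/69))*(5/3 - 4/3*7 + (5/3)*6**2) = -51*(5/3 - 28/3 + (5/3)*36)/23 = -51*(5/3 - 28/3 + 60)/23 = -51/23*157/3 = -2669/23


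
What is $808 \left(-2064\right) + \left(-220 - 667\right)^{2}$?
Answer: $-880943$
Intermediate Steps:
$808 \left(-2064\right) + \left(-220 - 667\right)^{2} = -1667712 + \left(-887\right)^{2} = -1667712 + 786769 = -880943$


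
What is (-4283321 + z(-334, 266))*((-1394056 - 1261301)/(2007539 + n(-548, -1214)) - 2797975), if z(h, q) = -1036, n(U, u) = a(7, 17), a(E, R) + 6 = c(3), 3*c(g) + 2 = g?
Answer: 72196094829303946347/6022600 ≈ 1.1988e+13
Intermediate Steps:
c(g) = -⅔ + g/3
a(E, R) = -17/3 (a(E, R) = -6 + (-⅔ + (⅓)*3) = -6 + (-⅔ + 1) = -6 + ⅓ = -17/3)
n(U, u) = -17/3
(-4283321 + z(-334, 266))*((-1394056 - 1261301)/(2007539 + n(-548, -1214)) - 2797975) = (-4283321 - 1036)*((-1394056 - 1261301)/(2007539 - 17/3) - 2797975) = -4284357*(-2655357/6022600/3 - 2797975) = -4284357*(-2655357*3/6022600 - 2797975) = -4284357*(-7966071/6022600 - 2797975) = -4284357*(-16851092201071/6022600) = 72196094829303946347/6022600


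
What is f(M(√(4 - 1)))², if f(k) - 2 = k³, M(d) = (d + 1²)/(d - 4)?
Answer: 9826876/4826809 - 5496720*√3/4826809 ≈ 0.063453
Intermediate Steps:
M(d) = (1 + d)/(-4 + d) (M(d) = (d + 1)/(-4 + d) = (1 + d)/(-4 + d))
f(k) = 2 + k³
f(M(√(4 - 1)))² = (2 + ((1 + √(4 - 1))/(-4 + √(4 - 1)))³)² = (2 + ((1 + √3)/(-4 + √3))³)² = (2 + (1 + √3)³/(-4 + √3)³)²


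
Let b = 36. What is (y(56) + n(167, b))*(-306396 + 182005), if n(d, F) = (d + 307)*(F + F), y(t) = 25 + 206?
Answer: -4273950369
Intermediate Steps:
y(t) = 231
n(d, F) = 2*F*(307 + d) (n(d, F) = (307 + d)*(2*F) = 2*F*(307 + d))
(y(56) + n(167, b))*(-306396 + 182005) = (231 + 2*36*(307 + 167))*(-306396 + 182005) = (231 + 2*36*474)*(-124391) = (231 + 34128)*(-124391) = 34359*(-124391) = -4273950369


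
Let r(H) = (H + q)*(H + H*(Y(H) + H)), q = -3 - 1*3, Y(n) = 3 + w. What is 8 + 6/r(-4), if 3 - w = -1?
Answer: 643/80 ≈ 8.0375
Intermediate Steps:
w = 4 (w = 3 - 1*(-1) = 3 + 1 = 4)
Y(n) = 7 (Y(n) = 3 + 4 = 7)
q = -6 (q = -3 - 3 = -6)
r(H) = (-6 + H)*(H + H*(7 + H)) (r(H) = (H - 6)*(H + H*(7 + H)) = (-6 + H)*(H + H*(7 + H)))
8 + 6/r(-4) = 8 + 6/(-4*(-48 + (-4)² + 2*(-4))) = 8 + 6/(-4*(-48 + 16 - 8)) = 8 + 6/(-4*(-40)) = 8 + 6/160 = 8 + (1/160)*6 = 8 + 3/80 = 643/80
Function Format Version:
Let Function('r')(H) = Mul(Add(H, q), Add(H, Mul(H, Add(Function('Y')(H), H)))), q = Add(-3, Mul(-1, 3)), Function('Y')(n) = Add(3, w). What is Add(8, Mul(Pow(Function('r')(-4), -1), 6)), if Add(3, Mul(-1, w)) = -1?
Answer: Rational(643, 80) ≈ 8.0375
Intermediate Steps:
w = 4 (w = Add(3, Mul(-1, -1)) = Add(3, 1) = 4)
Function('Y')(n) = 7 (Function('Y')(n) = Add(3, 4) = 7)
q = -6 (q = Add(-3, -3) = -6)
Function('r')(H) = Mul(Add(-6, H), Add(H, Mul(H, Add(7, H)))) (Function('r')(H) = Mul(Add(H, -6), Add(H, Mul(H, Add(7, H)))) = Mul(Add(-6, H), Add(H, Mul(H, Add(7, H)))))
Add(8, Mul(Pow(Function('r')(-4), -1), 6)) = Add(8, Mul(Pow(Mul(-4, Add(-48, Pow(-4, 2), Mul(2, -4))), -1), 6)) = Add(8, Mul(Pow(Mul(-4, Add(-48, 16, -8)), -1), 6)) = Add(8, Mul(Pow(Mul(-4, -40), -1), 6)) = Add(8, Mul(Pow(160, -1), 6)) = Add(8, Mul(Rational(1, 160), 6)) = Add(8, Rational(3, 80)) = Rational(643, 80)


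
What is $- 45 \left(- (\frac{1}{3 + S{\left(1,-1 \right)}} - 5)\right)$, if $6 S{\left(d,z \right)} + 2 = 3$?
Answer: $- \frac{4005}{19} \approx -210.79$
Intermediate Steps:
$S{\left(d,z \right)} = \frac{1}{6}$ ($S{\left(d,z \right)} = - \frac{1}{3} + \frac{1}{6} \cdot 3 = - \frac{1}{3} + \frac{1}{2} = \frac{1}{6}$)
$- 45 \left(- (\frac{1}{3 + S{\left(1,-1 \right)}} - 5)\right) = - 45 \left(- (\frac{1}{3 + \frac{1}{6}} - 5)\right) = - 45 \left(- (\frac{1}{\frac{19}{6}} - 5)\right) = - 45 \left(- (\frac{6}{19} - 5)\right) = - 45 \left(\left(-1\right) \left(- \frac{89}{19}\right)\right) = \left(-45\right) \frac{89}{19} = - \frac{4005}{19}$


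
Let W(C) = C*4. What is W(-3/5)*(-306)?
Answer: 3672/5 ≈ 734.40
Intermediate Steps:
W(C) = 4*C
W(-3/5)*(-306) = (4*(-3/5))*(-306) = (4*(-3*⅕))*(-306) = (4*(-⅗))*(-306) = -12/5*(-306) = 3672/5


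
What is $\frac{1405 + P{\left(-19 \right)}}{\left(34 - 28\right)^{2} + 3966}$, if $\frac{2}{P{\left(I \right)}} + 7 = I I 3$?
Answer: $\frac{755891}{2153076} \approx 0.35107$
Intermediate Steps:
$P{\left(I \right)} = \frac{2}{-7 + 3 I^{2}}$ ($P{\left(I \right)} = \frac{2}{-7 + I I 3} = \frac{2}{-7 + I^{2} \cdot 3} = \frac{2}{-7 + 3 I^{2}}$)
$\frac{1405 + P{\left(-19 \right)}}{\left(34 - 28\right)^{2} + 3966} = \frac{1405 + \frac{2}{-7 + 3 \left(-19\right)^{2}}}{\left(34 - 28\right)^{2} + 3966} = \frac{1405 + \frac{2}{-7 + 3 \cdot 361}}{6^{2} + 3966} = \frac{1405 + \frac{2}{-7 + 1083}}{36 + 3966} = \frac{1405 + \frac{2}{1076}}{4002} = \left(1405 + 2 \cdot \frac{1}{1076}\right) \frac{1}{4002} = \left(1405 + \frac{1}{538}\right) \frac{1}{4002} = \frac{755891}{538} \cdot \frac{1}{4002} = \frac{755891}{2153076}$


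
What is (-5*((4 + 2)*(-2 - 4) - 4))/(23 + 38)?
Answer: 200/61 ≈ 3.2787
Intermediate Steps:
(-5*((4 + 2)*(-2 - 4) - 4))/(23 + 38) = (-5*(6*(-6) - 4))/61 = (-5*(-36 - 4))/61 = (-5*(-40))/61 = (1/61)*200 = 200/61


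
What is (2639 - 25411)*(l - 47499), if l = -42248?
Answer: 2043718684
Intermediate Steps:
(2639 - 25411)*(l - 47499) = (2639 - 25411)*(-42248 - 47499) = -22772*(-89747) = 2043718684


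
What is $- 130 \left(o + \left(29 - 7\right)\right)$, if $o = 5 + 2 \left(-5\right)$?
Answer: $-2210$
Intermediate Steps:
$o = -5$ ($o = 5 - 10 = -5$)
$- 130 \left(o + \left(29 - 7\right)\right) = - 130 \left(-5 + \left(29 - 7\right)\right) = - 130 \left(-5 + 22\right) = \left(-130\right) 17 = -2210$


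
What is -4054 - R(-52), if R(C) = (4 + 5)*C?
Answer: -3586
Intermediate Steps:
R(C) = 9*C
-4054 - R(-52) = -4054 - 9*(-52) = -4054 - 1*(-468) = -4054 + 468 = -3586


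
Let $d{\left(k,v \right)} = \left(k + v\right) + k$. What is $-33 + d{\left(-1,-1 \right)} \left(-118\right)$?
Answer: $321$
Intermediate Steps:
$d{\left(k,v \right)} = v + 2 k$
$-33 + d{\left(-1,-1 \right)} \left(-118\right) = -33 + \left(-1 + 2 \left(-1\right)\right) \left(-118\right) = -33 + \left(-1 - 2\right) \left(-118\right) = -33 - -354 = -33 + 354 = 321$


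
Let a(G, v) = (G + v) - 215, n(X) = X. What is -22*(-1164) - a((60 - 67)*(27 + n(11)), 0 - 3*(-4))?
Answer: 26077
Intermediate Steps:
a(G, v) = -215 + G + v
-22*(-1164) - a((60 - 67)*(27 + n(11)), 0 - 3*(-4)) = -22*(-1164) - (-215 + (60 - 67)*(27 + 11) + (0 - 3*(-4))) = 25608 - (-215 - 7*38 + (0 + 12)) = 25608 - (-215 - 266 + 12) = 25608 - 1*(-469) = 25608 + 469 = 26077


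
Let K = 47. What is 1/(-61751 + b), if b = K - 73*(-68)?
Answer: -1/56740 ≈ -1.7624e-5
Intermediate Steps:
b = 5011 (b = 47 - 73*(-68) = 47 + 4964 = 5011)
1/(-61751 + b) = 1/(-61751 + 5011) = 1/(-56740) = -1/56740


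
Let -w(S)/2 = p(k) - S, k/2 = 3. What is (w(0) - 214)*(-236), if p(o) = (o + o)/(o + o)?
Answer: 50976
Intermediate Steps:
k = 6 (k = 2*3 = 6)
p(o) = 1 (p(o) = (2*o)/((2*o)) = (2*o)*(1/(2*o)) = 1)
w(S) = -2 + 2*S (w(S) = -2*(1 - S) = -2 + 2*S)
(w(0) - 214)*(-236) = ((-2 + 2*0) - 214)*(-236) = ((-2 + 0) - 214)*(-236) = (-2 - 214)*(-236) = -216*(-236) = 50976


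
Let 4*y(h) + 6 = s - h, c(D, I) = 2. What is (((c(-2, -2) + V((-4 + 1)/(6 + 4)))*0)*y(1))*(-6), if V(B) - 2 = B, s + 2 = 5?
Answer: 0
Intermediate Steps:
s = 3 (s = -2 + 5 = 3)
V(B) = 2 + B
y(h) = -¾ - h/4 (y(h) = -3/2 + (3 - h)/4 = -3/2 + (¾ - h/4) = -¾ - h/4)
(((c(-2, -2) + V((-4 + 1)/(6 + 4)))*0)*y(1))*(-6) = (((2 + (2 + (-4 + 1)/(6 + 4)))*0)*(-¾ - ¼*1))*(-6) = (((2 + (2 - 3/10))*0)*(-¾ - ¼))*(-6) = (((2 + (2 - 3*⅒))*0)*(-1))*(-6) = (((2 + (2 - 3/10))*0)*(-1))*(-6) = (((2 + 17/10)*0)*(-1))*(-6) = (((37/10)*0)*(-1))*(-6) = (0*(-1))*(-6) = 0*(-6) = 0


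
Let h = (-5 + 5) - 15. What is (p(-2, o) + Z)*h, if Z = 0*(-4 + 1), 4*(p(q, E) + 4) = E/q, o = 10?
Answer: 315/4 ≈ 78.750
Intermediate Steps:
p(q, E) = -4 + E/(4*q) (p(q, E) = -4 + (E/q)/4 = -4 + E/(4*q))
h = -15 (h = 0 - 15 = -15)
Z = 0 (Z = 0*(-3) = 0)
(p(-2, o) + Z)*h = ((-4 + (¼)*10/(-2)) + 0)*(-15) = ((-4 + (¼)*10*(-½)) + 0)*(-15) = ((-4 - 5/4) + 0)*(-15) = (-21/4 + 0)*(-15) = -21/4*(-15) = 315/4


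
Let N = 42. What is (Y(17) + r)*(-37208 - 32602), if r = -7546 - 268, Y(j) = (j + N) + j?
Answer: 540189780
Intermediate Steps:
Y(j) = 42 + 2*j (Y(j) = (j + 42) + j = (42 + j) + j = 42 + 2*j)
r = -7814
(Y(17) + r)*(-37208 - 32602) = ((42 + 2*17) - 7814)*(-37208 - 32602) = ((42 + 34) - 7814)*(-69810) = (76 - 7814)*(-69810) = -7738*(-69810) = 540189780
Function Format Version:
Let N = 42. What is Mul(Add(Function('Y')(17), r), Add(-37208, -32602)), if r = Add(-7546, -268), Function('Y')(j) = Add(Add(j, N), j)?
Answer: 540189780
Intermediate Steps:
Function('Y')(j) = Add(42, Mul(2, j)) (Function('Y')(j) = Add(Add(j, 42), j) = Add(Add(42, j), j) = Add(42, Mul(2, j)))
r = -7814
Mul(Add(Function('Y')(17), r), Add(-37208, -32602)) = Mul(Add(Add(42, Mul(2, 17)), -7814), Add(-37208, -32602)) = Mul(Add(Add(42, 34), -7814), -69810) = Mul(Add(76, -7814), -69810) = Mul(-7738, -69810) = 540189780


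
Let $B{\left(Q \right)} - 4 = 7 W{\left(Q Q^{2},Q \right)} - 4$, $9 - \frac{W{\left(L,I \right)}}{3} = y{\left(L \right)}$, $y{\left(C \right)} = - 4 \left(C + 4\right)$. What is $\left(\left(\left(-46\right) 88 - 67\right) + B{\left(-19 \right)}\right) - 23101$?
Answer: $-602847$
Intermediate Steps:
$y{\left(C \right)} = -16 - 4 C$ ($y{\left(C \right)} = - 4 \left(4 + C\right) = -16 - 4 C$)
$W{\left(L,I \right)} = 75 + 12 L$ ($W{\left(L,I \right)} = 27 - 3 \left(-16 - 4 L\right) = 27 + \left(48 + 12 L\right) = 75 + 12 L$)
$B{\left(Q \right)} = 525 + 84 Q^{3}$ ($B{\left(Q \right)} = 4 + \left(7 \left(75 + 12 Q Q^{2}\right) - 4\right) = 4 + \left(7 \left(75 + 12 Q^{3}\right) - 4\right) = 4 + \left(\left(525 + 84 Q^{3}\right) - 4\right) = 4 + \left(521 + 84 Q^{3}\right) = 525 + 84 Q^{3}$)
$\left(\left(\left(-46\right) 88 - 67\right) + B{\left(-19 \right)}\right) - 23101 = \left(\left(\left(-46\right) 88 - 67\right) + \left(525 + 84 \left(-19\right)^{3}\right)\right) - 23101 = \left(\left(-4048 - 67\right) + \left(525 + 84 \left(-6859\right)\right)\right) - 23101 = \left(-4115 + \left(525 - 576156\right)\right) - 23101 = \left(-4115 - 575631\right) - 23101 = -579746 - 23101 = -602847$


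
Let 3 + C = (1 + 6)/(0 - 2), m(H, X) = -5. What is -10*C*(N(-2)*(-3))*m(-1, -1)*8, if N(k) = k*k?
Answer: 31200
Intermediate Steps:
N(k) = k²
C = -13/2 (C = -3 + (1 + 6)/(0 - 2) = -3 + 7/(-2) = -3 + 7*(-½) = -3 - 7/2 = -13/2 ≈ -6.5000)
-10*C*(N(-2)*(-3))*m(-1, -1)*8 = -(-65)*((-2)²*(-3))*(-5)*8 = -(-65)*(4*(-3))*(-5)*8 = -(-65)*(-12*(-5))*8 = -(-65)*60*8 = -10*(-390)*8 = 3900*8 = 31200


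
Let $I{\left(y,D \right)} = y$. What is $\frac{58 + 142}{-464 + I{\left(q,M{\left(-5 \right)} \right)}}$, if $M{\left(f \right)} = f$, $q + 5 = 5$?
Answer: $- \frac{25}{58} \approx -0.43103$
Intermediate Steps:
$q = 0$ ($q = -5 + 5 = 0$)
$\frac{58 + 142}{-464 + I{\left(q,M{\left(-5 \right)} \right)}} = \frac{58 + 142}{-464 + 0} = \frac{200}{-464} = 200 \left(- \frac{1}{464}\right) = - \frac{25}{58}$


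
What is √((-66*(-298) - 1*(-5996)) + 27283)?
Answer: 3*√5883 ≈ 230.10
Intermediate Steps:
√((-66*(-298) - 1*(-5996)) + 27283) = √((19668 + 5996) + 27283) = √(25664 + 27283) = √52947 = 3*√5883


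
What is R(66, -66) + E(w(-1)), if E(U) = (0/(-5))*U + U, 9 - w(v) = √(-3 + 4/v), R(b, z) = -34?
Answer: -25 - I*√7 ≈ -25.0 - 2.6458*I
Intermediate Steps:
w(v) = 9 - √(-3 + 4/v)
E(U) = U (E(U) = (0*(-⅕))*U + U = 0*U + U = 0 + U = U)
R(66, -66) + E(w(-1)) = -34 + (9 - √(-3 + 4/(-1))) = -34 + (9 - √(-3 + 4*(-1))) = -34 + (9 - √(-3 - 4)) = -34 + (9 - √(-7)) = -34 + (9 - I*√7) = -25 - I*√7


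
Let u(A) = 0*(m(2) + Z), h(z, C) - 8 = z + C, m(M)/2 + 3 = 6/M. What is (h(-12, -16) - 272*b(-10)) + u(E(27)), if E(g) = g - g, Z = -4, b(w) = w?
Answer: 2700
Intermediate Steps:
E(g) = 0
m(M) = -6 + 12/M (m(M) = -6 + 2*(6/M) = -6 + 12/M)
h(z, C) = 8 + C + z (h(z, C) = 8 + (z + C) = 8 + (C + z) = 8 + C + z)
u(A) = 0 (u(A) = 0*((-6 + 12/2) - 4) = 0*((-6 + 12*(1/2)) - 4) = 0*((-6 + 6) - 4) = 0*(0 - 4) = 0*(-4) = 0)
(h(-12, -16) - 272*b(-10)) + u(E(27)) = ((8 - 16 - 12) - 272*(-10)) + 0 = (-20 + 2720) + 0 = 2700 + 0 = 2700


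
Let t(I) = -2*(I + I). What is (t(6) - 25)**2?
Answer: 2401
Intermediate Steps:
t(I) = -4*I
(t(6) - 25)**2 = (-4*6 - 25)**2 = (-24 - 25)**2 = (-49)**2 = 2401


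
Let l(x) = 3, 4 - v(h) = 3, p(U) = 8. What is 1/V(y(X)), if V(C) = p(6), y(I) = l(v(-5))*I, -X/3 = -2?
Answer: ⅛ ≈ 0.12500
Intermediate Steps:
X = 6 (X = -3*(-2) = 6)
v(h) = 1 (v(h) = 4 - 1*3 = 4 - 3 = 1)
y(I) = 3*I
V(C) = 8
1/V(y(X)) = 1/8 = ⅛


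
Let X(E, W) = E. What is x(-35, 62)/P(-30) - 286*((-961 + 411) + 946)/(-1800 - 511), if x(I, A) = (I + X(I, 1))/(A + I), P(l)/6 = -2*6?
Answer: 110165717/2246292 ≈ 49.043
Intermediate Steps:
P(l) = -72 (P(l) = 6*(-2*6) = 6*(-12) = -72)
x(I, A) = 2*I/(A + I) (x(I, A) = (I + I)/(A + I) = (2*I)/(A + I) = 2*I/(A + I))
x(-35, 62)/P(-30) - 286*((-961 + 411) + 946)/(-1800 - 511) = (2*(-35)/(62 - 35))/(-72) - 286*((-961 + 411) + 946)/(-1800 - 511) = (2*(-35)/27)*(-1/72) - 286/((-2311/(-550 + 946))) = (2*(-35)*(1/27))*(-1/72) - 286/((-2311/396)) = -70/27*(-1/72) - 286/((-2311*1/396)) = 35/972 - 286/(-2311/396) = 35/972 - 286*(-396/2311) = 35/972 + 113256/2311 = 110165717/2246292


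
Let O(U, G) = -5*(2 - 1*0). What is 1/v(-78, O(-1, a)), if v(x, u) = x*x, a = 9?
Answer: 1/6084 ≈ 0.00016437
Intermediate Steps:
O(U, G) = -10 (O(U, G) = -5*(2 + 0) = -5*2 = -10)
v(x, u) = x**2
1/v(-78, O(-1, a)) = 1/((-78)**2) = 1/6084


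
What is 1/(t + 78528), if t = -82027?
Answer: -1/3499 ≈ -0.00028580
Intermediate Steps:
1/(t + 78528) = 1/(-82027 + 78528) = 1/(-3499) = -1/3499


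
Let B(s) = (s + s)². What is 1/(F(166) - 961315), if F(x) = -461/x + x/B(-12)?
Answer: -23904/22979333255 ≈ -1.0402e-6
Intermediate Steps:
B(s) = 4*s² (B(s) = (2*s)² = 4*s²)
F(x) = -461/x + x/576 (F(x) = -461/x + x/((4*(-12)²)) = -461/x + x/((4*144)) = -461/x + x/576)
1/(F(166) - 961315) = 1/((-461/166 + (1/576)*166) - 961315) = 1/((-461*1/166 + 83/288) - 961315) = 1/((-461/166 + 83/288) - 961315) = 1/(-59495/23904 - 961315) = 1/(-22979333255/23904) = -23904/22979333255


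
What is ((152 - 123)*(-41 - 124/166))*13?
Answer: -1306305/83 ≈ -15739.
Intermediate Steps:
((152 - 123)*(-41 - 124/166))*13 = (29*(-41 - 124*1/166))*13 = (29*(-41 - 62/83))*13 = (29*(-3465/83))*13 = -100485/83*13 = -1306305/83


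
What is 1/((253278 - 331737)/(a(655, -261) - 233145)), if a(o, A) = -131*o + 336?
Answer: 318614/78459 ≈ 4.0609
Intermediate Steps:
a(o, A) = 336 - 131*o
1/((253278 - 331737)/(a(655, -261) - 233145)) = 1/((253278 - 331737)/((336 - 131*655) - 233145)) = 1/(-78459/((336 - 85805) - 233145)) = 1/(-78459/(-85469 - 233145)) = 1/(-78459/(-318614)) = 1/(-78459*(-1/318614)) = 1/(78459/318614) = 318614/78459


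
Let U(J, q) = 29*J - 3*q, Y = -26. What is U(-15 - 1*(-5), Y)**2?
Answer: 44944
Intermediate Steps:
U(J, q) = -3*q + 29*J
U(-15 - 1*(-5), Y)**2 = (-3*(-26) + 29*(-15 - 1*(-5)))**2 = (78 + 29*(-15 + 5))**2 = (78 + 29*(-10))**2 = (78 - 290)**2 = (-212)**2 = 44944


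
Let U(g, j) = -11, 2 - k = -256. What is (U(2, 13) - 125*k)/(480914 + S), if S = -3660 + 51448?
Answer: -32261/528702 ≈ -0.061019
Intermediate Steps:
k = 258 (k = 2 - 1*(-256) = 2 + 256 = 258)
S = 47788
(U(2, 13) - 125*k)/(480914 + S) = (-11 - 125*258)/(480914 + 47788) = (-11 - 32250)/528702 = -32261*1/528702 = -32261/528702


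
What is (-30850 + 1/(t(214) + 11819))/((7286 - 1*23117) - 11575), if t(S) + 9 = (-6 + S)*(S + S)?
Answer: 3110728899/2763456604 ≈ 1.1257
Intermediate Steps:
t(S) = -9 + 2*S*(-6 + S) (t(S) = -9 + (-6 + S)*(S + S) = -9 + (-6 + S)*(2*S) = -9 + 2*S*(-6 + S))
(-30850 + 1/(t(214) + 11819))/((7286 - 1*23117) - 11575) = (-30850 + 1/((-9 - 12*214 + 2*214²) + 11819))/((7286 - 1*23117) - 11575) = (-30850 + 1/((-9 - 2568 + 2*45796) + 11819))/((7286 - 23117) - 11575) = (-30850 + 1/((-9 - 2568 + 91592) + 11819))/(-15831 - 11575) = (-30850 + 1/(89015 + 11819))/(-27406) = (-30850 + 1/100834)*(-1/27406) = -3110728899/100834*(-1/27406) = 3110728899/2763456604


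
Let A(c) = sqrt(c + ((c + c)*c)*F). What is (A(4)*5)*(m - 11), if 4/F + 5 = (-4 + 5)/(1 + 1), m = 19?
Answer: 80*I*sqrt(55)/3 ≈ 197.77*I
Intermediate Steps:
F = -8/9 (F = 4/(-5 + (-4 + 5)/(1 + 1)) = 4/(-5 + 1/2) = 4/(-9/2) = 4*(-2/9) = -8/9 ≈ -0.88889)
A(c) = sqrt(c - 16*c**2/9) (A(c) = sqrt(c + ((c + c)*c)*(-8/9)) = sqrt(c + ((2*c)*c)*(-8/9)) = sqrt(c + (2*c**2)*(-8/9)) = sqrt(c - 16*c**2/9))
(A(4)*5)*(m - 11) = ((sqrt(4*(9 - 16*4))/3)*5)*(19 - 11) = ((sqrt(4*(9 - 64))/3)*5)*8 = ((sqrt(4*(-55))/3)*5)*8 = ((sqrt(-220)/3)*5)*8 = (((2*I*sqrt(55))/3)*5)*8 = ((2*I*sqrt(55)/3)*5)*8 = (10*I*sqrt(55)/3)*8 = 80*I*sqrt(55)/3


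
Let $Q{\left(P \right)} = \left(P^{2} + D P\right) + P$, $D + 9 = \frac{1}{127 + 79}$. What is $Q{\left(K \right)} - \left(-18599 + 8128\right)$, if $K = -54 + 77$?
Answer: $\frac{2228119}{206} \approx 10816.0$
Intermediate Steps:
$D = - \frac{1853}{206}$ ($D = -9 + \frac{1}{127 + 79} = -9 + \frac{1}{206} = - \frac{1853}{206} \approx -8.9951$)
$K = 23$
$Q{\left(P \right)} = P^{2} - \frac{1647 P}{206}$ ($Q{\left(P \right)} = \left(P^{2} - \frac{1853 P}{206}\right) + P = P^{2} - \frac{1647 P}{206}$)
$Q{\left(K \right)} - \left(-18599 + 8128\right) = \frac{1}{206} \cdot 23 \left(-1647 + 206 \cdot 23\right) - \left(-18599 + 8128\right) = \frac{1}{206} \cdot 23 \left(-1647 + 4738\right) - -10471 = \frac{1}{206} \cdot 23 \cdot 3091 + 10471 = \frac{71093}{206} + 10471 = \frac{2228119}{206}$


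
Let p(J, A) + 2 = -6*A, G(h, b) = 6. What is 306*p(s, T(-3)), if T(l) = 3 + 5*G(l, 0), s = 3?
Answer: -61200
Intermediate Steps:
T(l) = 33 (T(l) = 3 + 5*6 = 3 + 30 = 33)
p(J, A) = -2 - 6*A
306*p(s, T(-3)) = 306*(-2 - 6*33) = 306*(-2 - 198) = 306*(-200) = -61200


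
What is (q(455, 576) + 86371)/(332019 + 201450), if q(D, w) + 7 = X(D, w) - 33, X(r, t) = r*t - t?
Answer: 115945/177823 ≈ 0.65203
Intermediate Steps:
X(r, t) = -t + r*t
q(D, w) = -40 + w*(-1 + D) (q(D, w) = -7 + (w*(-1 + D) - 33) = -7 + (-33 + w*(-1 + D)) = -40 + w*(-1 + D))
(q(455, 576) + 86371)/(332019 + 201450) = ((-40 + 576*(-1 + 455)) + 86371)/(332019 + 201450) = ((-40 + 576*454) + 86371)/533469 = ((-40 + 261504) + 86371)*(1/533469) = (261464 + 86371)*(1/533469) = 347835*(1/533469) = 115945/177823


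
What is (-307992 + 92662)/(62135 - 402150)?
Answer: 43066/68003 ≈ 0.63330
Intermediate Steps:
(-307992 + 92662)/(62135 - 402150) = -215330/(-340015) = -215330*(-1/340015) = 43066/68003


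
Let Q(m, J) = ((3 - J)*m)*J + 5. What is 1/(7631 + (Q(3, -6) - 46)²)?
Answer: 1/48840 ≈ 2.0475e-5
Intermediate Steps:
Q(m, J) = 5 + J*m*(3 - J) (Q(m, J) = (m*(3 - J))*J + 5 = J*m*(3 - J) + 5 = 5 + J*m*(3 - J))
1/(7631 + (Q(3, -6) - 46)²) = 1/(7631 + ((5 - 1*3*(-6)² + 3*(-6)*3) - 46)²) = 1/(7631 + ((5 - 1*3*36 - 54) - 46)²) = 1/(7631 + ((5 - 108 - 54) - 46)²) = 1/(7631 + (-157 - 46)²) = 1/(7631 + (-203)²) = 1/(7631 + 41209) = 1/48840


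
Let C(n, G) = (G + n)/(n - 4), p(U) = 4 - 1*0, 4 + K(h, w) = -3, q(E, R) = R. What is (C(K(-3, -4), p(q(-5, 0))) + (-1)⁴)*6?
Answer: 84/11 ≈ 7.6364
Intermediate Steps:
K(h, w) = -7 (K(h, w) = -4 - 3 = -7)
p(U) = 4 (p(U) = 4 + 0 = 4)
C(n, G) = (G + n)/(-4 + n)
(C(K(-3, -4), p(q(-5, 0))) + (-1)⁴)*6 = ((4 - 7)/(-4 - 7) + (-1)⁴)*6 = (-3/(-11) + 1)*6 = (-1/11*(-3) + 1)*6 = (3/11 + 1)*6 = (14/11)*6 = 84/11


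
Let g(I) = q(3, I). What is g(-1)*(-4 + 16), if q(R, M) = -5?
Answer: -60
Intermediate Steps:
g(I) = -5
g(-1)*(-4 + 16) = -5*(-4 + 16) = -5*12 = -60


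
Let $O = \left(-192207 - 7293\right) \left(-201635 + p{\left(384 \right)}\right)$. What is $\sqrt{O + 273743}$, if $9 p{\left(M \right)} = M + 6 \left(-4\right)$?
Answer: $\sqrt{40218476243} \approx 2.0055 \cdot 10^{5}$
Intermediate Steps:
$p{\left(M \right)} = - \frac{8}{3} + \frac{M}{9}$ ($p{\left(M \right)} = \frac{M + 6 \left(-4\right)}{9} = \frac{M - 24}{9} = \frac{-24 + M}{9} = - \frac{8}{3} + \frac{M}{9}$)
$O = 40218202500$ ($O = \left(-192207 - 7293\right) \left(-201635 + \left(- \frac{8}{3} + \frac{1}{9} \cdot 384\right)\right) = - 199500 \left(-201635 + \left(- \frac{8}{3} + \frac{128}{3}\right)\right) = - 199500 \left(-201635 + 40\right) = \left(-199500\right) \left(-201595\right) = 40218202500$)
$\sqrt{O + 273743} = \sqrt{40218202500 + 273743} = \sqrt{40218476243}$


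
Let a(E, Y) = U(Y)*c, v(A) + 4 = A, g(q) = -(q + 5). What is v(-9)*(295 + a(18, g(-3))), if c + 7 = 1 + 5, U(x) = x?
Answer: -3861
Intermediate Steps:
c = -1 (c = -7 + (1 + 5) = -7 + 6 = -1)
g(q) = -5 - q (g(q) = -(5 + q) = -5 - q)
v(A) = -4 + A
a(E, Y) = -Y (a(E, Y) = Y*(-1) = -Y)
v(-9)*(295 + a(18, g(-3))) = (-4 - 9)*(295 - (-5 - 1*(-3))) = -13*(295 - (-5 + 3)) = -13*(295 - 1*(-2)) = -13*(295 + 2) = -13*297 = -3861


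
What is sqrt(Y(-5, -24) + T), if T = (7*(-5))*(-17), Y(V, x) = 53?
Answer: 18*sqrt(2) ≈ 25.456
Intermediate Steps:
T = 595 (T = -35*(-17) = 595)
sqrt(Y(-5, -24) + T) = sqrt(53 + 595) = sqrt(648) = 18*sqrt(2)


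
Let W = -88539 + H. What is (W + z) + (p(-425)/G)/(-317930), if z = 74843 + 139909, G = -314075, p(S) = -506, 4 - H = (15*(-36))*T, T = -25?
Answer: 5627614036512622/49926932375 ≈ 1.1272e+5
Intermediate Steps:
H = -13496 (H = 4 - 15*(-36)*(-25) = 4 - (-540)*(-25) = 4 - 1*13500 = 4 - 13500 = -13496)
W = -102035 (W = -88539 - 13496 = -102035)
z = 214752
(W + z) + (p(-425)/G)/(-317930) = (-102035 + 214752) - 506/(-314075)/(-317930) = 112717 - 506*(-1/314075)*(-1/317930) = 112717 + (506/314075)*(-1/317930) = 112717 - 253/49926932375 = 5627614036512622/49926932375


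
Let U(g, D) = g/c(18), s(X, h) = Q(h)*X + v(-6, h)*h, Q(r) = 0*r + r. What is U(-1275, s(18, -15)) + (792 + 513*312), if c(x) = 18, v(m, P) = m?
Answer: 964663/6 ≈ 1.6078e+5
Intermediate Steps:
Q(r) = r (Q(r) = 0 + r = r)
s(X, h) = -6*h + X*h (s(X, h) = h*X - 6*h = X*h - 6*h = -6*h + X*h)
U(g, D) = g/18
U(-1275, s(18, -15)) + (792 + 513*312) = (1/18)*(-1275) + (792 + 513*312) = -425/6 + (792 + 160056) = -425/6 + 160848 = 964663/6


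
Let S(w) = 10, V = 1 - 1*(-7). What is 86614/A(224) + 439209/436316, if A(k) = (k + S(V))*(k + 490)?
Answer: 27793089227/18224483004 ≈ 1.5250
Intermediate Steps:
V = 8 (V = 1 + 7 = 8)
A(k) = (10 + k)*(490 + k) (A(k) = (k + 10)*(k + 490) = (10 + k)*(490 + k))
86614/A(224) + 439209/436316 = 86614/(4900 + 224**2 + 500*224) + 439209/436316 = 86614/(4900 + 50176 + 112000) + 439209*(1/436316) = 86614/167076 + 439209/436316 = 86614*(1/167076) + 439209/436316 = 43307/83538 + 439209/436316 = 27793089227/18224483004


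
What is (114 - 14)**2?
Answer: 10000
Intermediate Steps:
(114 - 14)**2 = 100**2 = 10000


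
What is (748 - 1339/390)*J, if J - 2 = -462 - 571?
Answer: -23029447/30 ≈ -7.6765e+5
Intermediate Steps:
J = -1031 (J = 2 + (-462 - 571) = 2 - 1033 = -1031)
(748 - 1339/390)*J = (748 - 1339/390)*(-1031) = (748 - 1339*1/390)*(-1031) = (748 - 103/30)*(-1031) = (22337/30)*(-1031) = -23029447/30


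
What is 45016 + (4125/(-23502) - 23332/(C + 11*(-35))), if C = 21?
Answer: 32137206901/712894 ≈ 45080.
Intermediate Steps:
45016 + (4125/(-23502) - 23332/(C + 11*(-35))) = 45016 + (4125/(-23502) - 23332/(21 + 11*(-35))) = 45016 + (4125*(-1/23502) - 23332/(21 - 385)) = 45016 + (-1375/7834 - 23332/(-364)) = 45016 + (-1375/7834 - 23332*(-1/364)) = 45016 + (-1375/7834 + 5833/91) = 45016 + 45570597/712894 = 32137206901/712894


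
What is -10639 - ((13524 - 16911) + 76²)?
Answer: -13028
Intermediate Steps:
-10639 - ((13524 - 16911) + 76²) = -10639 - (-3387 + 5776) = -10639 - 1*2389 = -10639 - 2389 = -13028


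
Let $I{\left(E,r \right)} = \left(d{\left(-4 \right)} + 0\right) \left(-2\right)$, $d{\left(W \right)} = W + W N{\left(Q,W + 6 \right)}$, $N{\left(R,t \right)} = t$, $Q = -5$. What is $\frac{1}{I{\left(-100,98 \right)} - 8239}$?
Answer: $- \frac{1}{8215} \approx -0.00012173$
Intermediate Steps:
$d{\left(W \right)} = W + W \left(6 + W\right)$ ($d{\left(W \right)} = W + W \left(W + 6\right) = W + W \left(6 + W\right)$)
$I{\left(E,r \right)} = 24$ ($I{\left(E,r \right)} = \left(- 4 \left(7 - 4\right) + 0\right) \left(-2\right) = \left(\left(-4\right) 3 + 0\right) \left(-2\right) = \left(-12 + 0\right) \left(-2\right) = \left(-12\right) \left(-2\right) = 24$)
$\frac{1}{I{\left(-100,98 \right)} - 8239} = \frac{1}{24 - 8239} = \frac{1}{-8215} = - \frac{1}{8215}$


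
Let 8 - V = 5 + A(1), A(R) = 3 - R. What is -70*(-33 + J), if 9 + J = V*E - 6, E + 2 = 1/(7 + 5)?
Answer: 20965/6 ≈ 3494.2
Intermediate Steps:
E = -23/12 (E = -2 + 1/(7 + 5) = -2 + 1/12 = -23/12 ≈ -1.9167)
V = 1 (V = 8 - (5 + (3 - 1*1)) = 8 - (5 + (3 - 1)) = 8 - (5 + 2) = 8 - 1*7 = 8 - 7 = 1)
J = -203/12 (J = -9 + (1*(-23/12) - 6) = -9 + (-23/12 - 6) = -9 - 95/12 = -203/12 ≈ -16.917)
-70*(-33 + J) = -70*(-33 - 203/12) = -70*(-599/12) = 20965/6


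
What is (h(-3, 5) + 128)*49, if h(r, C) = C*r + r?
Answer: 5390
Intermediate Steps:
h(r, C) = r + C*r
(h(-3, 5) + 128)*49 = (-3*(1 + 5) + 128)*49 = (-3*6 + 128)*49 = (-18 + 128)*49 = 110*49 = 5390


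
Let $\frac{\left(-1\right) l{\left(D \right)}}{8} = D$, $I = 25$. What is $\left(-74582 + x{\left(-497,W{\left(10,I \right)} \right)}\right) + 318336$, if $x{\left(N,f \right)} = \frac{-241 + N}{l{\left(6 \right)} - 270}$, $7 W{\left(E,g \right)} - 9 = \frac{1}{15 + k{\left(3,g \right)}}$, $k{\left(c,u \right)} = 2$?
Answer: $\frac{12919085}{53} \approx 2.4376 \cdot 10^{5}$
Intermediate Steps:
$l{\left(D \right)} = - 8 D$
$W{\left(E,g \right)} = \frac{22}{17}$ ($W{\left(E,g \right)} = \frac{9}{7} + \frac{1}{7 \left(15 + 2\right)} = \frac{9}{7} + \frac{1}{7 \cdot 17} = \frac{9}{7} + \frac{1}{7} \cdot \frac{1}{17} = \frac{9}{7} + \frac{1}{119} = \frac{22}{17}$)
$x{\left(N,f \right)} = \frac{241}{318} - \frac{N}{318}$ ($x{\left(N,f \right)} = \frac{-241 + N}{\left(-8\right) 6 - 270} = \frac{-241 + N}{-48 - 270} = \frac{-241 + N}{-318} = \left(-241 + N\right) \left(- \frac{1}{318}\right) = \frac{241}{318} - \frac{N}{318}$)
$\left(-74582 + x{\left(-497,W{\left(10,I \right)} \right)}\right) + 318336 = \left(-74582 + \left(\frac{241}{318} - - \frac{497}{318}\right)\right) + 318336 = \left(-74582 + \left(\frac{241}{318} + \frac{497}{318}\right)\right) + 318336 = \left(-74582 + \frac{123}{53}\right) + 318336 = - \frac{3952723}{53} + 318336 = \frac{12919085}{53}$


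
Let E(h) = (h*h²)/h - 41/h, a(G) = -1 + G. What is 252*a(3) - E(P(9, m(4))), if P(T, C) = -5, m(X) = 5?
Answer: 2354/5 ≈ 470.80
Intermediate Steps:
E(h) = h² - 41/h (E(h) = h³/h - 41/h = h² - 41/h)
252*a(3) - E(P(9, m(4))) = 252*(-1 + 3) - (-41 + (-5)³)/(-5) = 252*2 - (-1)*(-41 - 125)/5 = 504 - (-1)*(-166)/5 = 504 - 1*166/5 = 504 - 166/5 = 2354/5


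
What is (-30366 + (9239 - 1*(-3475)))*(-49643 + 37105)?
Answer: 221320776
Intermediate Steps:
(-30366 + (9239 - 1*(-3475)))*(-49643 + 37105) = (-30366 + (9239 + 3475))*(-12538) = (-30366 + 12714)*(-12538) = -17652*(-12538) = 221320776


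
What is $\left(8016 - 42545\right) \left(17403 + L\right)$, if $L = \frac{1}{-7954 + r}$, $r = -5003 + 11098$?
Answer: $- \frac{101553480464}{169} \approx -6.0091 \cdot 10^{8}$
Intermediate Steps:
$r = 6095$
$L = - \frac{1}{1859}$ ($L = \frac{1}{-7954 + 6095} = \frac{1}{-1859} = - \frac{1}{1859} \approx -0.00053792$)
$\left(8016 - 42545\right) \left(17403 + L\right) = \left(8016 - 42545\right) \left(17403 - \frac{1}{1859}\right) = \left(-34529\right) \frac{32352176}{1859} = - \frac{101553480464}{169}$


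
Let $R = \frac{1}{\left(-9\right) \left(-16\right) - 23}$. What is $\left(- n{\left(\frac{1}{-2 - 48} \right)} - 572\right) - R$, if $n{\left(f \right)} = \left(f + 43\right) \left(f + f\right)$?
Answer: $- \frac{86256221}{151250} \approx -570.29$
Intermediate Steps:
$n{\left(f \right)} = 2 f \left(43 + f\right)$ ($n{\left(f \right)} = \left(43 + f\right) 2 f = 2 f \left(43 + f\right)$)
$R = \frac{1}{121}$ ($R = \frac{1}{144 - 23} = \frac{1}{121} \approx 0.0082645$)
$\left(- n{\left(\frac{1}{-2 - 48} \right)} - 572\right) - R = \left(- \frac{2 \left(43 + \frac{1}{-2 - 48}\right)}{-2 - 48} - 572\right) - \frac{1}{121} = \left(- \frac{2 \left(43 + \frac{1}{-50}\right)}{-50} - 572\right) - \frac{1}{121} = \left(- \frac{2 \left(-1\right) \left(43 - \frac{1}{50}\right)}{50} - 572\right) - \frac{1}{121} = \left(- \frac{2 \left(-1\right) 2149}{50 \cdot 50} - 572\right) - \frac{1}{121} = \left(\left(-1\right) \left(- \frac{2149}{1250}\right) - 572\right) - \frac{1}{121} = \left(\frac{2149}{1250} - 572\right) - \frac{1}{121} = - \frac{712851}{1250} - \frac{1}{121} = - \frac{86256221}{151250}$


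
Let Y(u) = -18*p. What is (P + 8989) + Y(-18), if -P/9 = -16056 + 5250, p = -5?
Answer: 106333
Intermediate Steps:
Y(u) = 90 (Y(u) = -18*(-5) = 90)
P = 97254 (P = -9*(-16056 + 5250) = -9*(-10806) = 97254)
(P + 8989) + Y(-18) = (97254 + 8989) + 90 = 106243 + 90 = 106333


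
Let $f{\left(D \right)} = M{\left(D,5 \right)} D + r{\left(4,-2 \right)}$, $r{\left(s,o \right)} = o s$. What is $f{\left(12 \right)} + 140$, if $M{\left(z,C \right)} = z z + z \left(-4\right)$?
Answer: $1284$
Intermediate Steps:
$M{\left(z,C \right)} = z^{2} - 4 z$
$f{\left(D \right)} = -8 + D^{2} \left(-4 + D\right)$ ($f{\left(D \right)} = D \left(-4 + D\right) D - 8 = D^{2} \left(-4 + D\right) - 8 = -8 + D^{2} \left(-4 + D\right)$)
$f{\left(12 \right)} + 140 = \left(-8 + 12^{2} \left(-4 + 12\right)\right) + 140 = \left(-8 + 144 \cdot 8\right) + 140 = \left(-8 + 1152\right) + 140 = 1144 + 140 = 1284$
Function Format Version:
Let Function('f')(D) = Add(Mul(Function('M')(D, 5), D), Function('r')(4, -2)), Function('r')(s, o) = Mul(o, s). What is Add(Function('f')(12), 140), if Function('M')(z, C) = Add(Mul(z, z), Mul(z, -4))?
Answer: 1284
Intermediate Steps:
Function('M')(z, C) = Add(Pow(z, 2), Mul(-4, z))
Function('f')(D) = Add(-8, Mul(Pow(D, 2), Add(-4, D))) (Function('f')(D) = Add(Mul(Mul(D, Add(-4, D)), D), Mul(-2, 4)) = Add(Mul(Pow(D, 2), Add(-4, D)), -8) = Add(-8, Mul(Pow(D, 2), Add(-4, D))))
Add(Function('f')(12), 140) = Add(Add(-8, Mul(Pow(12, 2), Add(-4, 12))), 140) = Add(Add(-8, Mul(144, 8)), 140) = Add(Add(-8, 1152), 140) = Add(1144, 140) = 1284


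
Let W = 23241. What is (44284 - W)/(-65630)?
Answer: -21043/65630 ≈ -0.32063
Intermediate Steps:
(44284 - W)/(-65630) = (44284 - 1*23241)/(-65630) = (44284 - 23241)*(-1/65630) = 21043*(-1/65630) = -21043/65630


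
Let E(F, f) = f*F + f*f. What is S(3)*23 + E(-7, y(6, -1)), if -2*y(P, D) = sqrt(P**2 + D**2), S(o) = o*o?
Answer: 865/4 + 7*sqrt(37)/2 ≈ 237.54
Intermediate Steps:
S(o) = o**2
y(P, D) = -sqrt(D**2 + P**2)/2 (y(P, D) = -sqrt(P**2 + D**2)/2 = -sqrt(D**2 + P**2)/2)
E(F, f) = f**2 + F*f (E(F, f) = F*f + f**2 = f**2 + F*f)
S(3)*23 + E(-7, y(6, -1)) = 3**2*23 + (-sqrt((-1)**2 + 6**2)/2)*(-7 - sqrt((-1)**2 + 6**2)/2) = 9*23 + (-sqrt(1 + 36)/2)*(-7 - sqrt(1 + 36)/2) = 207 + (-sqrt(37)/2)*(-7 - sqrt(37)/2) = 207 - sqrt(37)*(-7 - sqrt(37)/2)/2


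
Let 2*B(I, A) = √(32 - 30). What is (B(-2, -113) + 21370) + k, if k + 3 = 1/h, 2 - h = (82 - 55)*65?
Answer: 37456350/1753 + √2/2 ≈ 21368.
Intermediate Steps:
B(I, A) = √2/2 (B(I, A) = √(32 - 30)/2 = √2/2)
h = -1753 (h = 2 - (82 - 55)*65 = 2 - 27*65 = 2 - 1*1755 = 2 - 1755 = -1753)
k = -5260/1753 (k = -3 + 1/(-1753) = -3 - 1/1753 = -5260/1753 ≈ -3.0006)
(B(-2, -113) + 21370) + k = (√2/2 + 21370) - 5260/1753 = (21370 + √2/2) - 5260/1753 = 37456350/1753 + √2/2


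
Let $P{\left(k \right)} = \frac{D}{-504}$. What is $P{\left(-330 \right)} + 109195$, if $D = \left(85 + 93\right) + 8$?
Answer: $\frac{9172349}{84} \approx 1.0919 \cdot 10^{5}$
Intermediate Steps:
$D = 186$ ($D = 178 + 8 = 186$)
$P{\left(k \right)} = - \frac{31}{84}$ ($P{\left(k \right)} = \frac{186}{-504} = 186 \left(- \frac{1}{504}\right) = - \frac{31}{84}$)
$P{\left(-330 \right)} + 109195 = - \frac{31}{84} + 109195 = \frac{9172349}{84}$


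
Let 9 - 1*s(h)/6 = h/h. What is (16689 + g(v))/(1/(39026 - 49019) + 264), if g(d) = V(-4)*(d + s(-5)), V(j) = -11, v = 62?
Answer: 154681647/2638151 ≈ 58.633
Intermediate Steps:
s(h) = 48 (s(h) = 54 - 6*h/h = 54 - 6*1 = 54 - 6 = 48)
g(d) = -528 - 11*d (g(d) = -11*(d + 48) = -11*(48 + d) = -528 - 11*d)
(16689 + g(v))/(1/(39026 - 49019) + 264) = (16689 + (-528 - 11*62))/(1/(39026 - 49019) + 264) = (16689 + (-528 - 682))/(1/(-9993) + 264) = (16689 - 1210)/(-1/9993 + 264) = 15479/(2638151/9993) = 15479*(9993/2638151) = 154681647/2638151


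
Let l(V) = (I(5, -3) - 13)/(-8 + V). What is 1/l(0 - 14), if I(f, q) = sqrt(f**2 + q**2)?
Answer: 286/135 + 22*sqrt(34)/135 ≈ 3.0687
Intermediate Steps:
l(V) = (-13 + sqrt(34))/(-8 + V) (l(V) = (sqrt(5**2 + (-3)**2) - 13)/(-8 + V) = (sqrt(25 + 9) - 13)/(-8 + V) = (sqrt(34) - 13)/(-8 + V) = (-13 + sqrt(34))/(-8 + V))
1/l(0 - 14) = 1/((-13 + sqrt(34))/(-8 + (0 - 14))) = 1/((-13 + sqrt(34))/(-8 - 14)) = 1/((-13 + sqrt(34))/(-22)) = 1/(-(-13 + sqrt(34))/22) = 1/(13/22 - sqrt(34)/22)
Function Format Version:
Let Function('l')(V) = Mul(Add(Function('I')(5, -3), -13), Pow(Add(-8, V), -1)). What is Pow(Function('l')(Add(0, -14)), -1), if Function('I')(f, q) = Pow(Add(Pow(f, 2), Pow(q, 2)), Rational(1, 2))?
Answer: Add(Rational(286, 135), Mul(Rational(22, 135), Pow(34, Rational(1, 2)))) ≈ 3.0687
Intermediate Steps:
Function('l')(V) = Mul(Pow(Add(-8, V), -1), Add(-13, Pow(34, Rational(1, 2)))) (Function('l')(V) = Mul(Add(Pow(Add(Pow(5, 2), Pow(-3, 2)), Rational(1, 2)), -13), Pow(Add(-8, V), -1)) = Mul(Add(Pow(Add(25, 9), Rational(1, 2)), -13), Pow(Add(-8, V), -1)) = Mul(Add(Pow(34, Rational(1, 2)), -13), Pow(Add(-8, V), -1)) = Mul(Add(-13, Pow(34, Rational(1, 2))), Pow(Add(-8, V), -1)) = Mul(Pow(Add(-8, V), -1), Add(-13, Pow(34, Rational(1, 2)))))
Pow(Function('l')(Add(0, -14)), -1) = Pow(Mul(Pow(Add(-8, Add(0, -14)), -1), Add(-13, Pow(34, Rational(1, 2)))), -1) = Pow(Mul(Pow(Add(-8, -14), -1), Add(-13, Pow(34, Rational(1, 2)))), -1) = Pow(Mul(Pow(-22, -1), Add(-13, Pow(34, Rational(1, 2)))), -1) = Pow(Mul(Rational(-1, 22), Add(-13, Pow(34, Rational(1, 2)))), -1) = Pow(Add(Rational(13, 22), Mul(Rational(-1, 22), Pow(34, Rational(1, 2)))), -1)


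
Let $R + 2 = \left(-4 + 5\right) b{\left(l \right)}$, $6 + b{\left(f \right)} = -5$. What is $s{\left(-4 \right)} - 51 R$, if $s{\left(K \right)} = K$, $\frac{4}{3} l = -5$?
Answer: $659$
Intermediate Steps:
$l = - \frac{15}{4}$ ($l = \frac{3}{4} \left(-5\right) = - \frac{15}{4} \approx -3.75$)
$b{\left(f \right)} = -11$ ($b{\left(f \right)} = -6 - 5 = -11$)
$R = -13$ ($R = -2 + \left(-4 + 5\right) \left(-11\right) = -2 + 1 \left(-11\right) = -2 - 11 = -13$)
$s{\left(-4 \right)} - 51 R = -4 - -663 = -4 + 663 = 659$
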